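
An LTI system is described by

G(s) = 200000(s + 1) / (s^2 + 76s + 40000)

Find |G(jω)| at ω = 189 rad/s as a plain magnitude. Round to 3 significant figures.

At s = jω = j189:
zero (s+1): 1 + j189 → |·| = √(1²+189²) = √35722 ≈ 189, ∠ = arctan(189/1) ≈ 89.70°
quadratic: (j189)² + 76·j189 + 40000 = 4279 + j14364 → |·| ≈ 14988, ∠ ≈ 73.41°
|G| = 200000 · 189 / 14988 ≈ 2522

2.52e+03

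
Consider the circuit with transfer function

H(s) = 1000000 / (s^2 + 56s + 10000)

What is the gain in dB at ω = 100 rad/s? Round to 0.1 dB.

45.0 dB

At s = jω = j100:
quadratic: (j100)² + 56·j100 + 10000 = 0 + j5600 → |·| ≈ 5600, ∠ ≈ 90.00°
|H| = 1000000 / 5600 ≈ 178.57
Gain = 20 log₁₀(178.57) ≈ 45.04 dB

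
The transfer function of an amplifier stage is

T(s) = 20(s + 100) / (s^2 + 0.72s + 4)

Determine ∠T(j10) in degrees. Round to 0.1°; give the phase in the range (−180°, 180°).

-170.0°

At s = jω = j10:
zero (s+100): 100 + j10 → |·| = √(100²+10²) = √10100 ≈ 100.5, ∠ = arctan(10/100) ≈ 5.71°
quadratic: (j10)² + 0.72·j10 + 4 = -96 + j7.2 → |·| ≈ 96.27, ∠ ≈ 175.71°
∠T = 5.71° − 175.71° = -170.00°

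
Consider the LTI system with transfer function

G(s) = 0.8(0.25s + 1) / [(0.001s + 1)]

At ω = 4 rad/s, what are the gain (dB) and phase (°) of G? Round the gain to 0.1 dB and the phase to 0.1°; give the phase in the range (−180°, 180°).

1.1 dB, 44.8°

At ω = 4 rad/s:
zero (1 + j4·0.25) = 1 + j1 → |·| ≈ 1.4142, ∠ ≈ 45.00°
pole (1 + j4·0.001) = 1 + j0.004 → |·| ≈ 1, ∠ ≈ 0.23°
|G| = 0.8 · 1.4142 / (1) ≈ 1.1314
Gain = 20 log₁₀(1.1314) ≈ 1.07 dB
∠G = (45.00°) − (0.23°) = 44.77°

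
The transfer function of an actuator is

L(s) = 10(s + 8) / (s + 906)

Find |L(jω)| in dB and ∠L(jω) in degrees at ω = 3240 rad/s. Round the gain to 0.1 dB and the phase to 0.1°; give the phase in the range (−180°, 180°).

19.7 dB, 15.5°

At s = jω = j3240:
zero (s+8): 8 + j3240 → |·| = √(8²+3240²) = √10497664 ≈ 3240, ∠ = arctan(3240/8) ≈ 89.86°
pole (s+906): 906 + j3240 → |·| = √(906²+3240²) = √11318436 ≈ 3364.3, ∠ = arctan(3240/906) ≈ 74.38°
|L| = 10 · 3240 / 3364.3 ≈ 9.6305
Gain = 20 log₁₀(9.6305) ≈ 19.67 dB
∠L = 89.86° − 74.38° = 15.48°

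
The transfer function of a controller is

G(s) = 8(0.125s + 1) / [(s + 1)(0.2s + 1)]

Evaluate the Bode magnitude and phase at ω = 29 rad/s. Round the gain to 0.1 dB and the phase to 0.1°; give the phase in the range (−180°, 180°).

At ω = 29 rad/s:
zero (1 + j29·0.125) = 1 + j3.625 → |·| ≈ 3.7604, ∠ ≈ 74.58°
pole (1 + j29·1) = 1 + j29 → |·| ≈ 29.017, ∠ ≈ 88.03°
pole (1 + j29·0.2) = 1 + j5.8 → |·| ≈ 5.8856, ∠ ≈ 80.22°
|G| = 8 · 3.7604 / (29.017 · 5.8856) ≈ 0.17615
Gain = 20 log₁₀(0.17615) ≈ -15.08 dB
∠G = (74.58°) − (88.03° + 80.22°) = -93.67°

-15.1 dB, -93.7°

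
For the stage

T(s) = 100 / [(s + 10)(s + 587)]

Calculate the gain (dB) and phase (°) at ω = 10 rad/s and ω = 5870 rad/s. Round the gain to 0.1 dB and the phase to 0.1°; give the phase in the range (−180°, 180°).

At s = jω = j10:
pole (s+10): 10 + j10 → |·| = √(10²+10²) = √200 ≈ 14.142, ∠ = arctan(10/10) ≈ 45.00°
pole (s+587): 587 + j10 → |·| = √(587²+10²) = √344669 ≈ 587.09, ∠ = arctan(10/587) ≈ 0.98°
|T| = 100 / 8302.6 ≈ 0.012044
Gain = 20 log₁₀(0.012044) ≈ -38.38 dB
∠T = 0.00° − 45.98° = -45.98°

At s = jω = j5870:
pole (s+10): 10 + j5870 → |·| = √(10²+5870²) = √34457000 ≈ 5870, ∠ = arctan(5870/10) ≈ 89.90°
pole (s+587): 587 + j5870 → |·| = √(587²+5870²) = √34801469 ≈ 5899.3, ∠ = arctan(5870/587) ≈ 84.29°
|T| = 100 / 3.4629e+07 ≈ 2.8878e-06
Gain = 20 log₁₀(2.8878e-06) ≈ -110.79 dB
∠T = 0.00° − 174.19° = -174.19°

ω = 10: -38.4 dB, -46.0°; ω = 5870: -110.8 dB, -174.2°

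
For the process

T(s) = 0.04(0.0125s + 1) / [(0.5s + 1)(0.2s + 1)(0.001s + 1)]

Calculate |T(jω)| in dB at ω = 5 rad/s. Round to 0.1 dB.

At ω = 5 rad/s:
zero (1 + j5·0.0125) = 1 + j0.0625 → |·| ≈ 1.002, ∠ ≈ 3.58°
pole (1 + j5·0.5) = 1 + j2.5 → |·| ≈ 2.6926, ∠ ≈ 68.20°
pole (1 + j5·0.2) = 1 + j1 → |·| ≈ 1.4142, ∠ ≈ 45.00°
pole (1 + j5·0.001) = 1 + j0.005 → |·| ≈ 1, ∠ ≈ 0.29°
|T| = 0.04 · 1.002 / (2.6926 · 1.4142 · 1) ≈ 0.010526
Gain = 20 log₁₀(0.010526) ≈ -39.55 dB

-39.6 dB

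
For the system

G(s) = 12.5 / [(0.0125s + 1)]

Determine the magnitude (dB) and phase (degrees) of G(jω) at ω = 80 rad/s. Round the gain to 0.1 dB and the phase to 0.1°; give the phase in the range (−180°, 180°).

At ω = 80 rad/s:
pole (1 + j80·0.0125) = 1 + j1 → |·| ≈ 1.4142, ∠ ≈ 45.00°
|G| = 12.5 · 1 / (1.4142) ≈ 8.8389
Gain = 20 log₁₀(8.8389) ≈ 18.93 dB
∠G = (0°) − (45.00°) = -45.00°

18.9 dB, -45.0°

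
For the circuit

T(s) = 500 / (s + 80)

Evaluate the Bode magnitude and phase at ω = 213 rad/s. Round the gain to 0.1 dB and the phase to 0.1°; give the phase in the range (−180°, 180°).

6.8 dB, -69.4°

Substitute s = j213:
Numerator: 500 = 500 + j0
Denominator: (j213) + 80 = 80 + j213
|N| = √(500² + 0²) ≈ 500, ∠N ≈ 0.00°
|D| = √(80² + 213²) ≈ 227.53, ∠D ≈ 69.41°
|T| = 500 / 227.53 ≈ 2.1975
Gain = 20 log₁₀(2.1975) ≈ 6.84 dB
∠T = 0.00° − 69.41° = -69.41°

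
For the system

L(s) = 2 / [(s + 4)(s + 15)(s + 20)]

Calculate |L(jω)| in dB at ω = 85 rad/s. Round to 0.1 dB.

At s = jω = j85:
pole (s+4): 4 + j85 → |·| = √(4²+85²) = √7241 ≈ 85.094, ∠ = arctan(85/4) ≈ 87.31°
pole (s+15): 15 + j85 → |·| = √(15²+85²) = √7450 ≈ 86.313, ∠ = arctan(85/15) ≈ 79.99°
pole (s+20): 20 + j85 → |·| = √(20²+85²) = √7625 ≈ 87.321, ∠ = arctan(85/20) ≈ 76.76°
|L| = 2 / 6.4135e+05 ≈ 3.1184e-06
Gain = 20 log₁₀(3.1184e-06) ≈ -110.12 dB

-110.1 dB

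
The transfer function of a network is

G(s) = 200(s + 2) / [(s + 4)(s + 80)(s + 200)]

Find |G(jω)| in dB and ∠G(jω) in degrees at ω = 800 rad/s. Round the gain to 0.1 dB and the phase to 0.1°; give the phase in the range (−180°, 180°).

At s = jω = j800:
zero (s+2): 2 + j800 → |·| = √(2²+800²) = √640004 ≈ 800, ∠ = arctan(800/2) ≈ 89.86°
pole (s+4): 4 + j800 → |·| = √(4²+800²) = √640016 ≈ 800.01, ∠ = arctan(800/4) ≈ 89.71°
pole (s+80): 80 + j800 → |·| = √(80²+800²) = √646400 ≈ 803.99, ∠ = arctan(800/80) ≈ 84.29°
pole (s+200): 200 + j800 → |·| = √(200²+800²) = √680000 ≈ 824.62, ∠ = arctan(800/200) ≈ 75.96°
|G| = 200 · 800 / 5.304e+08 ≈ 0.00030166
Gain = 20 log₁₀(0.00030166) ≈ -70.41 dB
∠G = 89.86° − 249.96° = -160.10°

-70.4 dB, -160.1°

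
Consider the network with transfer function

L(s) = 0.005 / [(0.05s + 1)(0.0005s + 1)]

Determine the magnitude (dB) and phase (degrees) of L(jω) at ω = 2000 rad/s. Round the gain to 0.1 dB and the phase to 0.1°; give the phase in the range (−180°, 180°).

-89.0 dB, -134.4°

At ω = 2000 rad/s:
pole (1 + j2000·0.05) = 1 + j100 → |·| ≈ 100, ∠ ≈ 89.43°
pole (1 + j2000·0.0005) = 1 + j1 → |·| ≈ 1.4142, ∠ ≈ 45.00°
|L| = 0.005 · 1 / (100 · 1.4142) ≈ 3.5356e-05
Gain = 20 log₁₀(3.5356e-05) ≈ -89.03 dB
∠L = (0°) − (89.43° + 45.00°) = -134.43°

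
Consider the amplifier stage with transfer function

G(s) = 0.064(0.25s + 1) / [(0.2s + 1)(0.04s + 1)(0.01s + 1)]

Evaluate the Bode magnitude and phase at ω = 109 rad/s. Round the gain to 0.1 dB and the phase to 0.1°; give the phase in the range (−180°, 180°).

At ω = 109 rad/s:
zero (1 + j109·0.25) = 1 + j27.25 → |·| ≈ 27.268, ∠ ≈ 87.90°
pole (1 + j109·0.2) = 1 + j21.8 → |·| ≈ 21.823, ∠ ≈ 87.37°
pole (1 + j109·0.04) = 1 + j4.36 → |·| ≈ 4.4732, ∠ ≈ 77.08°
pole (1 + j109·0.01) = 1 + j1.09 → |·| ≈ 1.4792, ∠ ≈ 47.47°
|G| = 0.064 · 27.268 / (21.823 · 4.4732 · 1.4792) ≈ 0.012086
Gain = 20 log₁₀(0.012086) ≈ -38.35 dB
∠G = (87.90°) − (87.37° + 77.08° + 47.47°) = -124.02°

-38.4 dB, -124.0°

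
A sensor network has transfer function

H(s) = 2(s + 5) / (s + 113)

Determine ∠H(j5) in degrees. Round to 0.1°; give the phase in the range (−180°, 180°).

At s = jω = j5:
zero (s+5): 5 + j5 → |·| = √(5²+5²) = √50 ≈ 7.0711, ∠ = arctan(5/5) ≈ 45.00°
pole (s+113): 113 + j5 → |·| = √(113²+5²) = √12794 ≈ 113.11, ∠ = arctan(5/113) ≈ 2.53°
∠H = 45.00° − 2.53° = 42.47°

42.5°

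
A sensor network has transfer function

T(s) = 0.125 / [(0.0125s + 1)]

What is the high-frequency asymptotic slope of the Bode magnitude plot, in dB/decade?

Each pole contributes −20 dB/decade at high frequency; each zero contributes +20 dB/decade.
Net: 0 zero(s) − 1 pole(s) → -20 dB/decade.

-20 dB/decade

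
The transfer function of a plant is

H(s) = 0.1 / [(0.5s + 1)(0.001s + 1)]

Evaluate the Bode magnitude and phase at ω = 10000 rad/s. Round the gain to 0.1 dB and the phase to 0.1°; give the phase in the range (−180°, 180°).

At ω = 10000 rad/s:
pole (1 + j10000·0.5) = 1 + j5000 → |·| ≈ 5000, ∠ ≈ 89.99°
pole (1 + j10000·0.001) = 1 + j10 → |·| ≈ 10.05, ∠ ≈ 84.29°
|H| = 0.1 · 1 / (5000 · 10.05) ≈ 1.99e-06
Gain = 20 log₁₀(1.99e-06) ≈ -114.02 dB
∠H = (0°) − (89.99° + 84.29°) = -174.28°

-114.0 dB, -174.3°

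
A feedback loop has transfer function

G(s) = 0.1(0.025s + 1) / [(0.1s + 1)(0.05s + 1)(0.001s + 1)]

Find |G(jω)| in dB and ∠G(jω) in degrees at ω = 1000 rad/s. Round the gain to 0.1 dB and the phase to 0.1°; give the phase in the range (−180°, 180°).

At ω = 1000 rad/s:
zero (1 + j1000·0.025) = 1 + j25 → |·| ≈ 25.02, ∠ ≈ 87.71°
pole (1 + j1000·0.1) = 1 + j100 → |·| ≈ 100, ∠ ≈ 89.43°
pole (1 + j1000·0.05) = 1 + j50 → |·| ≈ 50.01, ∠ ≈ 88.85°
pole (1 + j1000·0.001) = 1 + j1 → |·| ≈ 1.4142, ∠ ≈ 45.00°
|G| = 0.1 · 25.02 / (100 · 50.01 · 1.4142) ≈ 0.00035377
Gain = 20 log₁₀(0.00035377) ≈ -69.03 dB
∠G = (87.71°) − (89.43° + 88.85° + 45.00°) = -135.57°

-69.0 dB, -135.6°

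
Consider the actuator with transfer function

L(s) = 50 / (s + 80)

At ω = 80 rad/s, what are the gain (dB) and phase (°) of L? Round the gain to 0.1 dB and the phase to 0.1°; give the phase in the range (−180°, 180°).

At s = jω = j80:
pole (s+80): 80 + j80 → |·| = √(80²+80²) = √12800 ≈ 113.14, ∠ = arctan(80/80) ≈ 45.00°
|L| = 50 / 113.14 ≈ 0.44193
Gain = 20 log₁₀(0.44193) ≈ -7.09 dB
∠L = 0.00° − 45.00° = -45.00°

-7.1 dB, -45.0°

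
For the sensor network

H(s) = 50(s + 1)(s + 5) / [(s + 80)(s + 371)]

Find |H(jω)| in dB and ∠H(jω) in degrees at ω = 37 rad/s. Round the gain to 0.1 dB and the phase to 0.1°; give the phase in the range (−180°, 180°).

At s = jω = j37:
zero (s+1): 1 + j37 → |·| = √(1²+37²) = √1370 ≈ 37.014, ∠ = arctan(37/1) ≈ 88.45°
zero (s+5): 5 + j37 → |·| = √(5²+37²) = √1394 ≈ 37.336, ∠ = arctan(37/5) ≈ 82.30°
pole (s+80): 80 + j37 → |·| = √(80²+37²) = √7769 ≈ 88.142, ∠ = arctan(37/80) ≈ 24.82°
pole (s+371): 371 + j37 → |·| = √(371²+37²) = √139010 ≈ 372.84, ∠ = arctan(37/371) ≈ 5.70°
|H| = 50 · 1382 / 32863 ≈ 2.1027
Gain = 20 log₁₀(2.1027) ≈ 6.46 dB
∠H = 170.75° − 30.52° = 140.23°

6.5 dB, 140.2°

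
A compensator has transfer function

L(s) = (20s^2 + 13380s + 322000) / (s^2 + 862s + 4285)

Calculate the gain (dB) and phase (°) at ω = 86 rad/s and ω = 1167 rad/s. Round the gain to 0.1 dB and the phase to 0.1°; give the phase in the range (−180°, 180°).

ω = 86: 23.9 dB, -11.0°; ω = 1167: 25.3 dB, 6.4°

Substitute s = j86:
Numerator: 20(j86)^2 + 13380(j86) + 322000 = 174080 + j1150680
Denominator: (j86)^2 + 862(j86) + 4285 = -3111 + j74132
|N| = √(174080² + 1150680²) ≈ 1.1638e+06, ∠N ≈ 81.40°
|D| = √(3111² + 74132²) ≈ 74197, ∠D ≈ 92.40°
|L| = 1.1638e+06 / 74197 ≈ 15.685
Gain = 20 log₁₀(15.685) ≈ 23.91 dB
∠L = 81.40° − 92.40° = -11.00°

Substitute s = j1167:
Numerator: 20(j1167)^2 + 13380(j1167) + 322000 = -26915780 + j15614460
Denominator: (j1167)^2 + 862(j1167) + 4285 = -1357604 + j1005954
|N| = √(26915780² + 15614460²) ≈ 3.1117e+07, ∠N ≈ 149.88°
|D| = √(1357604² + 1005954²) ≈ 1.6897e+06, ∠D ≈ 143.46°
|L| = 3.1117e+07 / 1.6897e+06 ≈ 18.416
Gain = 20 log₁₀(18.416) ≈ 25.30 dB
∠L = 149.88° − 143.46° = 6.42°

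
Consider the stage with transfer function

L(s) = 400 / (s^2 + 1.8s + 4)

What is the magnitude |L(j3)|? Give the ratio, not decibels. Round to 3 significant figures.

54.4

At s = jω = j3:
quadratic: (j3)² + 1.8·j3 + 4 = -5 + j5.4 → |·| ≈ 7.3593, ∠ ≈ 132.80°
|L| = 400 / 7.3593 ≈ 54.353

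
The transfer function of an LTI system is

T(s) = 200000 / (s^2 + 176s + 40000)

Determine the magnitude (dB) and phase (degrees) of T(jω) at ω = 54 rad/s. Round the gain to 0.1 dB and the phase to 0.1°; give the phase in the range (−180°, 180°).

At s = jω = j54:
quadratic: (j54)² + 176·j54 + 40000 = 37084 + j9504 → |·| ≈ 38282, ∠ ≈ 14.37°
|T| = 200000 / 38282 ≈ 5.2244
Gain = 20 log₁₀(5.2244) ≈ 14.36 dB
∠T = 0.00° − 14.37° = -14.37°

14.4 dB, -14.4°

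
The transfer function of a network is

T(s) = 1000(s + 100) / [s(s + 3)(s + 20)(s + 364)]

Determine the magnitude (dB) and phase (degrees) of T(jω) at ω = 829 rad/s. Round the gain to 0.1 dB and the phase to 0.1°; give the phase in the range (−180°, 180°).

At s = jω = j829:
zero (s+100): 100 + j829 → |·| = √(100²+829²) = √697241 ≈ 835.01, ∠ = arctan(829/100) ≈ 83.12°
pole (s+3): 3 + j829 → |·| = √(3²+829²) = √687250 ≈ 829.01, ∠ = arctan(829/3) ≈ 89.79°
pole (s+20): 20 + j829 → |·| = √(20²+829²) = √687641 ≈ 829.24, ∠ = arctan(829/20) ≈ 88.62°
pole (s+364): 364 + j829 → |·| = √(364²+829²) = √819737 ≈ 905.39, ∠ = arctan(829/364) ≈ 66.29°
pole at origin: |s| = 829, ∠ = 90.00° (in denominator)
|T| = 1000 · 835.01 / 5.1598e+11 ≈ 1.6183e-06
Gain = 20 log₁₀(1.6183e-06) ≈ -115.82 dB
∠T = 83.12° − 334.70° = -251.58° ≡ 108.42° (principal value)

-115.8 dB, 108.4°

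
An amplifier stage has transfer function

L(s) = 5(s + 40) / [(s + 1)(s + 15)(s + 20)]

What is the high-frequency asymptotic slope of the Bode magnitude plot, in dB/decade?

Each pole contributes −20 dB/decade at high frequency; each zero contributes +20 dB/decade.
Net: 1 zero(s) − 3 pole(s) → -40 dB/decade.

-40 dB/decade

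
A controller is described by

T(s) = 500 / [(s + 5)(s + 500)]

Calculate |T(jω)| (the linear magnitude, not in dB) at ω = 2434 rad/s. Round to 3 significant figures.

At s = jω = j2434:
pole (s+5): 5 + j2434 → |·| = √(5²+2434²) = √5924381 ≈ 2434, ∠ = arctan(2434/5) ≈ 89.88°
pole (s+500): 500 + j2434 → |·| = √(500²+2434²) = √6174356 ≈ 2484.8, ∠ = arctan(2434/500) ≈ 78.39°
|T| = 500 / 6.048e+06 ≈ 8.2672e-05

8.27e-05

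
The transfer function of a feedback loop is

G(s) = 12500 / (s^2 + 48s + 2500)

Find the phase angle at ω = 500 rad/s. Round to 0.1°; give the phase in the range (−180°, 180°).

-174.5°

At s = jω = j500:
quadratic: (j500)² + 48·j500 + 2500 = -247500 + j24000 → |·| ≈ 2.4866e+05, ∠ ≈ 174.46°
∠G = 0.00° − 174.46° = -174.46°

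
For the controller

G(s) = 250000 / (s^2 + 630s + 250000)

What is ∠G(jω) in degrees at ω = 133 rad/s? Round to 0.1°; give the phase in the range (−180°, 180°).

At s = jω = j133:
quadratic: (j133)² + 630·j133 + 250000 = 232311 + j83790 → |·| ≈ 2.4696e+05, ∠ ≈ 19.83°
∠G = 0.00° − 19.83° = -19.83°

-19.8°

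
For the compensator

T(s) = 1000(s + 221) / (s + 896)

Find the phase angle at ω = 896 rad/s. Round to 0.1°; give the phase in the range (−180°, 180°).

31.1°

At s = jω = j896:
zero (s+221): 221 + j896 → |·| = √(221²+896²) = √851657 ≈ 922.85, ∠ = arctan(896/221) ≈ 76.14°
pole (s+896): 896 + j896 → |·| = √(896²+896²) = √1605632 ≈ 1267.1, ∠ = arctan(896/896) ≈ 45.00°
∠T = 76.14° − 45.00° = 31.14°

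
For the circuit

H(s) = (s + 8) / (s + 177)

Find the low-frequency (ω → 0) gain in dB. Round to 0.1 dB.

H(0) = 1·8 / (177) ≈ 0.045198
20 log₁₀(0.045198) ≈ -26.90 dB

-26.9 dB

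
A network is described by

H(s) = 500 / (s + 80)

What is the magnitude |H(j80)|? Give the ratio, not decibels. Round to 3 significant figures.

4.42

Substitute s = j80:
Numerator: 500 = 500 + j0
Denominator: (j80) + 80 = 80 + j80
|N| = √(500² + 0²) ≈ 500, ∠N ≈ 0.00°
|D| = √(80² + 80²) ≈ 113.14, ∠D ≈ 45.00°
|H| = 500 / 113.14 ≈ 4.4193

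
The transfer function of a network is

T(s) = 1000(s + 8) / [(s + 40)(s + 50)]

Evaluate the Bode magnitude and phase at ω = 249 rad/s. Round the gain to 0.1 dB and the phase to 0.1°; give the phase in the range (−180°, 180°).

At s = jω = j249:
zero (s+8): 8 + j249 → |·| = √(8²+249²) = √62065 ≈ 249.13, ∠ = arctan(249/8) ≈ 88.16°
pole (s+40): 40 + j249 → |·| = √(40²+249²) = √63601 ≈ 252.19, ∠ = arctan(249/40) ≈ 80.87°
pole (s+50): 50 + j249 → |·| = √(50²+249²) = √64501 ≈ 253.97, ∠ = arctan(249/50) ≈ 78.65°
|T| = 1000 · 249.13 / 64049 ≈ 3.8897
Gain = 20 log₁₀(3.8897) ≈ 11.80 dB
∠T = 88.16° − 159.52° = -71.36°

11.8 dB, -71.4°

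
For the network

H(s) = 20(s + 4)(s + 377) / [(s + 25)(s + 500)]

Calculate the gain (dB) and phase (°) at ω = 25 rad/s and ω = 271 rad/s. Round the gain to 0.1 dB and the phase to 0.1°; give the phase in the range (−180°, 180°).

ω = 25: 20.7 dB, 36.8°; ω = 271: 24.2 dB, 11.7°

At s = jω = j25:
zero (s+4): 4 + j25 → |·| = √(4²+25²) = √641 ≈ 25.318, ∠ = arctan(25/4) ≈ 80.91°
zero (s+377): 377 + j25 → |·| = √(377²+25²) = √142754 ≈ 377.83, ∠ = arctan(25/377) ≈ 3.79°
pole (s+25): 25 + j25 → |·| = √(25²+25²) = √1250 ≈ 35.355, ∠ = arctan(25/25) ≈ 45.00°
pole (s+500): 500 + j25 → |·| = √(500²+25²) = √250625 ≈ 500.62, ∠ = arctan(25/500) ≈ 2.86°
|H| = 20 · 9565.9 / 17699 ≈ 10.81
Gain = 20 log₁₀(10.81) ≈ 20.68 dB
∠H = 84.70° − 47.86° = 36.84°

At s = jω = j271:
zero (s+4): 4 + j271 → |·| = √(4²+271²) = √73457 ≈ 271.03, ∠ = arctan(271/4) ≈ 89.15°
zero (s+377): 377 + j271 → |·| = √(377²+271²) = √215570 ≈ 464.3, ∠ = arctan(271/377) ≈ 35.71°
pole (s+25): 25 + j271 → |·| = √(25²+271²) = √74066 ≈ 272.15, ∠ = arctan(271/25) ≈ 84.73°
pole (s+500): 500 + j271 → |·| = √(500²+271²) = √323441 ≈ 568.72, ∠ = arctan(271/500) ≈ 28.46°
|H| = 20 · 1.2584e+05 / 1.5478e+05 ≈ 16.26
Gain = 20 log₁₀(16.26) ≈ 24.22 dB
∠H = 124.86° − 113.19° = 11.67°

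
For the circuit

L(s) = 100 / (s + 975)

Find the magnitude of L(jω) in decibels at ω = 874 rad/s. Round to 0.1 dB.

-22.3 dB

At s = jω = j874:
pole (s+975): 975 + j874 → |·| = √(975²+874²) = √1714501 ≈ 1309.4, ∠ = arctan(874/975) ≈ 41.87°
|L| = 100 / 1309.4 ≈ 0.076371
Gain = 20 log₁₀(0.076371) ≈ -22.34 dB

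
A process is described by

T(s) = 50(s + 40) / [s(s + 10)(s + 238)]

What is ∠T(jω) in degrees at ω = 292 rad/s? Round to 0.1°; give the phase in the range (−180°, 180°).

-146.7°

At s = jω = j292:
zero (s+40): 40 + j292 → |·| = √(40²+292²) = √86864 ≈ 294.73, ∠ = arctan(292/40) ≈ 82.20°
pole (s+10): 10 + j292 → |·| = √(10²+292²) = √85364 ≈ 292.17, ∠ = arctan(292/10) ≈ 88.04°
pole (s+238): 238 + j292 → |·| = √(238²+292²) = √141908 ≈ 376.71, ∠ = arctan(292/238) ≈ 50.82°
pole at origin: |s| = 292, ∠ = 90.00° (in denominator)
∠T = 82.20° − 228.86° = -146.66°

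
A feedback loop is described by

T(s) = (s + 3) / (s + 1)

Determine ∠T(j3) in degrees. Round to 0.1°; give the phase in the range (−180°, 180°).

Substitute s = j3:
Numerator: (j3) + 3 = 3 + j3
Denominator: (j3) + 1 = 1 + j3
|N| = √(3² + 3²) ≈ 4.2426, ∠N ≈ 45.00°
|D| = √(1² + 3²) ≈ 3.1623, ∠D ≈ 71.57°
∠T = 45.00° − 71.57° = -26.57°

-26.6°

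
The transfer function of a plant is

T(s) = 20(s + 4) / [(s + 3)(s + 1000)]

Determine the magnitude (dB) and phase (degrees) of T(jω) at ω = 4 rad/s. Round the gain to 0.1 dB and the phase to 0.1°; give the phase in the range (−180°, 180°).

At s = jω = j4:
zero (s+4): 4 + j4 → |·| = √(4²+4²) = √32 ≈ 5.6569, ∠ = arctan(4/4) ≈ 45.00°
pole (s+3): 3 + j4 → |·| = √(3²+4²) = √25 ≈ 5, ∠ = arctan(4/3) ≈ 53.13°
pole (s+1000): 1000 + j4 → |·| = √(1000²+4²) = √1000016 ≈ 1000, ∠ = arctan(4/1000) ≈ 0.23°
|T| = 20 · 5.6569 / 5000 ≈ 0.022628
Gain = 20 log₁₀(0.022628) ≈ -32.91 dB
∠T = 45.00° − 53.36° = -8.36°

-32.9 dB, -8.4°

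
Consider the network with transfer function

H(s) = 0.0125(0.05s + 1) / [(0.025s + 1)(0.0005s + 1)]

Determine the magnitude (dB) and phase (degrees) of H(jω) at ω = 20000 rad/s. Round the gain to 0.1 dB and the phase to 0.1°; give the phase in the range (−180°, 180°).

-52.1 dB, -84.2°

At ω = 20000 rad/s:
zero (1 + j20000·0.05) = 1 + j1000 → |·| ≈ 1000, ∠ ≈ 89.94°
pole (1 + j20000·0.025) = 1 + j500 → |·| ≈ 500, ∠ ≈ 89.89°
pole (1 + j20000·0.0005) = 1 + j10 → |·| ≈ 10.05, ∠ ≈ 84.29°
|H| = 0.0125 · 1000 / (500 · 10.05) ≈ 0.0024876
Gain = 20 log₁₀(0.0024876) ≈ -52.08 dB
∠H = (89.94°) − (89.89° + 84.29°) = -84.24°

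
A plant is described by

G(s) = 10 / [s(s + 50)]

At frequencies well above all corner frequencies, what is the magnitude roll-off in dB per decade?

-40 dB/decade

Each pole contributes −20 dB/decade at high frequency; each zero contributes +20 dB/decade.
Net: 0 zero(s) − 2 pole(s) → -40 dB/decade.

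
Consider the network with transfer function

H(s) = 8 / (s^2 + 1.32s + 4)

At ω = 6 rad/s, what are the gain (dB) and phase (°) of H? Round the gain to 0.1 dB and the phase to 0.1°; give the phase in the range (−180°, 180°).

-12.3 dB, -166.1°

At s = jω = j6:
quadratic: (j6)² + 1.32·j6 + 4 = -32 + j7.92 → |·| ≈ 32.966, ∠ ≈ 166.10°
|H| = 8 / 32.966 ≈ 0.24267
Gain = 20 log₁₀(0.24267) ≈ -12.30 dB
∠H = 0.00° − 166.10° = -166.10°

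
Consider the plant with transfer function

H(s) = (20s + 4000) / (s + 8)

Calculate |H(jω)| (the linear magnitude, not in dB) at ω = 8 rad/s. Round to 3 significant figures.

354

Substitute s = j8:
Numerator: 20(j8) + 4000 = 4000 + j160
Denominator: (j8) + 8 = 8 + j8
|N| = √(4000² + 160²) ≈ 4003.2, ∠N ≈ 2.29°
|D| = √(8² + 8²) ≈ 11.314, ∠D ≈ 45.00°
|H| = 4003.2 / 11.314 ≈ 353.83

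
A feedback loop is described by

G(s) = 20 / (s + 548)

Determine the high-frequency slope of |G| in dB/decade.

Each pole contributes −20 dB/decade at high frequency; each zero contributes +20 dB/decade.
Net: 0 zero(s) − 1 pole(s) → -20 dB/decade.

-20 dB/decade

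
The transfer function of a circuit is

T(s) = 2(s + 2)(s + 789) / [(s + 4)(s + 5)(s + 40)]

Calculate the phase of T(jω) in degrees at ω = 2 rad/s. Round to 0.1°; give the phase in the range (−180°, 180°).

-6.1°

At s = jω = j2:
zero (s+2): 2 + j2 → |·| = √(2²+2²) = √8 ≈ 2.8284, ∠ = arctan(2/2) ≈ 45.00°
zero (s+789): 789 + j2 → |·| = √(789²+2²) = √622525 ≈ 789, ∠ = arctan(2/789) ≈ 0.15°
pole (s+4): 4 + j2 → |·| = √(4²+2²) = √20 ≈ 4.4721, ∠ = arctan(2/4) ≈ 26.57°
pole (s+5): 5 + j2 → |·| = √(5²+2²) = √29 ≈ 5.3852, ∠ = arctan(2/5) ≈ 21.80°
pole (s+40): 40 + j2 → |·| = √(40²+2²) = √1604 ≈ 40.05, ∠ = arctan(2/40) ≈ 2.86°
∠T = 45.15° − 51.23° = -6.08°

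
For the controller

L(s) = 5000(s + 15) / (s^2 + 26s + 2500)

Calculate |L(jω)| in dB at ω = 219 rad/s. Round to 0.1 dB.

At s = jω = j219:
zero (s+15): 15 + j219 → |·| = √(15²+219²) = √48186 ≈ 219.51, ∠ = arctan(219/15) ≈ 86.08°
quadratic: (j219)² + 26·j219 + 2500 = -45461 + j5694 → |·| ≈ 45816, ∠ ≈ 172.86°
|L| = 5000 · 219.51 / 45816 ≈ 23.956
Gain = 20 log₁₀(23.956) ≈ 27.59 dB

27.6 dB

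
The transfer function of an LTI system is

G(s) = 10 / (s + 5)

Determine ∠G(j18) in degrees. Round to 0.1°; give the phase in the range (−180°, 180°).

Substitute s = j18:
Numerator: 10 = 10 + j0
Denominator: (j18) + 5 = 5 + j18
|N| = √(10² + 0²) ≈ 10, ∠N ≈ 0.00°
|D| = √(5² + 18²) ≈ 18.682, ∠D ≈ 74.48°
∠G = 0.00° − 74.48° = -74.48°

-74.5°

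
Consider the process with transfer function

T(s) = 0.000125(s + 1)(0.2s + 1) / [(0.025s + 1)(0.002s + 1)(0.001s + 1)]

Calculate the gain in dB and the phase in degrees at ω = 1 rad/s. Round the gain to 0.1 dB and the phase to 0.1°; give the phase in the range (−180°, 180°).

-74.9 dB, 54.7°

At ω = 1 rad/s:
zero (1 + j1·1) = 1 + j1 → |·| ≈ 1.4142, ∠ ≈ 45.00°
zero (1 + j1·0.2) = 1 + j0.2 → |·| ≈ 1.0198, ∠ ≈ 11.31°
pole (1 + j1·0.025) = 1 + j0.025 → |·| ≈ 1.0003, ∠ ≈ 1.43°
pole (1 + j1·0.002) = 1 + j0.002 → |·| ≈ 1, ∠ ≈ 0.11°
pole (1 + j1·0.001) = 1 + j0.001 → |·| ≈ 1, ∠ ≈ 0.06°
|T| = 0.000125 · 1.4142 · 1.0198 / (1.0003 · 1 · 1) ≈ 0.00018022
Gain = 20 log₁₀(0.00018022) ≈ -74.88 dB
∠T = (45.00° + 11.31°) − (1.43° + 0.11° + 0.06°) = 54.71°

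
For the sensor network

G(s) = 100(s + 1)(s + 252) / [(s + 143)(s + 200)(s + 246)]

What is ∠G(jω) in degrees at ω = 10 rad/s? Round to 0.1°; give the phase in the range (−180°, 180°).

At s = jω = j10:
zero (s+1): 1 + j10 → |·| = √(1²+10²) = √101 ≈ 10.05, ∠ = arctan(10/1) ≈ 84.29°
zero (s+252): 252 + j10 → |·| = √(252²+10²) = √63604 ≈ 252.2, ∠ = arctan(10/252) ≈ 2.27°
pole (s+143): 143 + j10 → |·| = √(143²+10²) = √20549 ≈ 143.35, ∠ = arctan(10/143) ≈ 4.00°
pole (s+200): 200 + j10 → |·| = √(200²+10²) = √40100 ≈ 200.25, ∠ = arctan(10/200) ≈ 2.86°
pole (s+246): 246 + j10 → |·| = √(246²+10²) = √60616 ≈ 246.2, ∠ = arctan(10/246) ≈ 2.33°
∠G = 86.56° − 9.19° = 77.37°

77.4°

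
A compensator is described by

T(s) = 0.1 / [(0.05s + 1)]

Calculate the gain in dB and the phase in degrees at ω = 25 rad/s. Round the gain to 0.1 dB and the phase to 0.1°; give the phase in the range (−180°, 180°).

-24.1 dB, -51.3°

At ω = 25 rad/s:
pole (1 + j25·0.05) = 1 + j1.25 → |·| ≈ 1.6008, ∠ ≈ 51.34°
|T| = 0.1 · 1 / (1.6008) ≈ 0.062469
Gain = 20 log₁₀(0.062469) ≈ -24.09 dB
∠T = (0°) − (51.34°) = -51.34°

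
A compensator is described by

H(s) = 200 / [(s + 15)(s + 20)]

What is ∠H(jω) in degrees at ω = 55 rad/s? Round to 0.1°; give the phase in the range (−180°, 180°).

At s = jω = j55:
pole (s+15): 15 + j55 → |·| = √(15²+55²) = √3250 ≈ 57.009, ∠ = arctan(55/15) ≈ 74.74°
pole (s+20): 20 + j55 → |·| = √(20²+55²) = √3425 ≈ 58.523, ∠ = arctan(55/20) ≈ 70.02°
∠H = 0.00° − 144.76° = -144.76°

-144.8°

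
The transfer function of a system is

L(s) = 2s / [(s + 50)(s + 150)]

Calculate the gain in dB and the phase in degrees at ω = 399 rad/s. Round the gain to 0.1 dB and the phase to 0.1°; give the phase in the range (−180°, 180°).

At s = jω = j399:
zero at origin: s = j399 → |·| = 399, ∠ = 90.00°
pole (s+50): 50 + j399 → |·| = √(50²+399²) = √161701 ≈ 402.12, ∠ = arctan(399/50) ≈ 82.86°
pole (s+150): 150 + j399 → |·| = √(150²+399²) = √181701 ≈ 426.26, ∠ = arctan(399/150) ≈ 69.40°
|L| = 2 · 399 / 1.7141e+05 ≈ 0.0046555
Gain = 20 log₁₀(0.0046555) ≈ -46.64 dB
∠L = 90.00° − 152.26° = -62.26°

-46.6 dB, -62.3°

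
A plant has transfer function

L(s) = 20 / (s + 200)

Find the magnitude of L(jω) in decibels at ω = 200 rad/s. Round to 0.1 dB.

-23.0 dB

Substitute s = j200:
Numerator: 20 = 20 + j0
Denominator: (j200) + 200 = 200 + j200
|N| = √(20² + 0²) ≈ 20, ∠N ≈ 0.00°
|D| = √(200² + 200²) ≈ 282.84, ∠D ≈ 45.00°
|L| = 20 / 282.84 ≈ 0.070711
Gain = 20 log₁₀(0.070711) ≈ -23.01 dB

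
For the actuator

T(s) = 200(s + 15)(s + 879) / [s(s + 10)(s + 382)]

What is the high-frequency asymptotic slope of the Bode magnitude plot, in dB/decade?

Each pole contributes −20 dB/decade at high frequency; each zero contributes +20 dB/decade.
Net: 2 zero(s) − 3 pole(s) → -20 dB/decade.

-20 dB/decade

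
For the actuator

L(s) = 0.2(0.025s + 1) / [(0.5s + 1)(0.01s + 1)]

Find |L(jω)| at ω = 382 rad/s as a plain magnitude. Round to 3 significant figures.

At ω = 382 rad/s:
zero (1 + j382·0.025) = 1 + j9.55 → |·| ≈ 9.6022, ∠ ≈ 84.02°
pole (1 + j382·0.5) = 1 + j191 → |·| ≈ 191, ∠ ≈ 89.70°
pole (1 + j382·0.01) = 1 + j3.82 → |·| ≈ 3.9487, ∠ ≈ 75.33°
|L| = 0.2 · 9.6022 / (191 · 3.9487) ≈ 0.0025463

0.00255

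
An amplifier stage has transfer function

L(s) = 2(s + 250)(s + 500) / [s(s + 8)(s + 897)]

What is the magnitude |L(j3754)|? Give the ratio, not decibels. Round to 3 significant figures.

0.000524

At s = jω = j3754:
zero (s+250): 250 + j3754 → |·| = √(250²+3754²) = √14155016 ≈ 3762.3, ∠ = arctan(3754/250) ≈ 86.19°
zero (s+500): 500 + j3754 → |·| = √(500²+3754²) = √14342516 ≈ 3787.2, ∠ = arctan(3754/500) ≈ 82.41°
pole (s+8): 8 + j3754 → |·| = √(8²+3754²) = √14092580 ≈ 3754, ∠ = arctan(3754/8) ≈ 89.88°
pole (s+897): 897 + j3754 → |·| = √(897²+3754²) = √14897125 ≈ 3859.7, ∠ = arctan(3754/897) ≈ 76.56°
pole at origin: |s| = 3754, ∠ = 90.00° (in denominator)
|L| = 2 · 1.4249e+07 / 5.4393e+10 ≈ 0.00052393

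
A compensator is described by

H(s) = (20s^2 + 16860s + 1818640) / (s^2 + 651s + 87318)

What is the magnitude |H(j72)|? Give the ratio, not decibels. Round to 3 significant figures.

Substitute s = j72:
Numerator: 20(j72)^2 + 16860(j72) + 1818640 = 1714960 + j1213920
Denominator: (j72)^2 + 651(j72) + 87318 = 82134 + j46872
|N| = √(1714960² + 1213920²) ≈ 2.1011e+06, ∠N ≈ 35.29°
|D| = √(82134² + 46872²) ≈ 94567, ∠D ≈ 29.71°
|H| = 2.1011e+06 / 94567 ≈ 22.218

22.2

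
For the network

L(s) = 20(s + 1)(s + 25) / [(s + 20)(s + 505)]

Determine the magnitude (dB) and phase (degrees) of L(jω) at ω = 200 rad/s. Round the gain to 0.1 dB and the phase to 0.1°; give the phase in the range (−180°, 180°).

At s = jω = j200:
zero (s+1): 1 + j200 → |·| = √(1²+200²) = √40001 ≈ 200, ∠ = arctan(200/1) ≈ 89.71°
zero (s+25): 25 + j200 → |·| = √(25²+200²) = √40625 ≈ 201.56, ∠ = arctan(200/25) ≈ 82.87°
pole (s+20): 20 + j200 → |·| = √(20²+200²) = √40400 ≈ 201, ∠ = arctan(200/20) ≈ 84.29°
pole (s+505): 505 + j200 → |·| = √(505²+200²) = √295025 ≈ 543.16, ∠ = arctan(200/505) ≈ 21.61°
|L| = 20 · 40312 / 1.0918e+05 ≈ 7.3845
Gain = 20 log₁₀(7.3845) ≈ 17.37 dB
∠L = 172.58° − 105.90° = 66.68°

17.4 dB, 66.7°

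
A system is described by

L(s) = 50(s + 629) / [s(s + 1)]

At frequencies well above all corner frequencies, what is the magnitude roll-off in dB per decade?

Each pole contributes −20 dB/decade at high frequency; each zero contributes +20 dB/decade.
Net: 1 zero(s) − 2 pole(s) → -20 dB/decade.

-20 dB/decade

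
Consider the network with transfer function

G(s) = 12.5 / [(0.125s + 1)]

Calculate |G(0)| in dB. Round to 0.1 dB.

21.9 dB

G(0) = 12.5 · 1 / 1 = 12.5
20 log₁₀(12.5) ≈ 21.94 dB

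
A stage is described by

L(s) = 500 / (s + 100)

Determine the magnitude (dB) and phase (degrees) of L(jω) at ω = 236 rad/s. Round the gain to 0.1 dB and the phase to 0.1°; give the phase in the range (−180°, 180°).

5.8 dB, -67.0°

At s = jω = j236:
pole (s+100): 100 + j236 → |·| = √(100²+236²) = √65696 ≈ 256.31, ∠ = arctan(236/100) ≈ 67.04°
|L| = 500 / 256.31 ≈ 1.9508
Gain = 20 log₁₀(1.9508) ≈ 5.80 dB
∠L = 0.00° − 67.04° = -67.04°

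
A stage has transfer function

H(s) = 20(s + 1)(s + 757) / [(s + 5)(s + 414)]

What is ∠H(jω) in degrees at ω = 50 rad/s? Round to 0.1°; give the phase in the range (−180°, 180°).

1.5°

At s = jω = j50:
zero (s+1): 1 + j50 → |·| = √(1²+50²) = √2501 ≈ 50.01, ∠ = arctan(50/1) ≈ 88.85°
zero (s+757): 757 + j50 → |·| = √(757²+50²) = √575549 ≈ 758.65, ∠ = arctan(50/757) ≈ 3.78°
pole (s+5): 5 + j50 → |·| = √(5²+50²) = √2525 ≈ 50.249, ∠ = arctan(50/5) ≈ 84.29°
pole (s+414): 414 + j50 → |·| = √(414²+50²) = √173896 ≈ 417.01, ∠ = arctan(50/414) ≈ 6.89°
∠H = 92.63° − 91.18° = 1.45°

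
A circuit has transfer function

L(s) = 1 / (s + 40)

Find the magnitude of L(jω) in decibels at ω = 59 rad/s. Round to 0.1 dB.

-37.1 dB

Substitute s = j59:
Numerator: 1 = 1 + j0
Denominator: (j59) + 40 = 40 + j59
|N| = √(1² + 0²) ≈ 1, ∠N ≈ 0.00°
|D| = √(40² + 59²) ≈ 71.281, ∠D ≈ 55.86°
|L| = 1 / 71.281 ≈ 0.014029
Gain = 20 log₁₀(0.014029) ≈ -37.06 dB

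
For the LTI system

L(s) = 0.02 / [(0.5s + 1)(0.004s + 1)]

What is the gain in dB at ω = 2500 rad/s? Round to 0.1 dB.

-116.0 dB

At ω = 2500 rad/s:
pole (1 + j2500·0.5) = 1 + j1250 → |·| ≈ 1250, ∠ ≈ 89.95°
pole (1 + j2500·0.004) = 1 + j10 → |·| ≈ 10.05, ∠ ≈ 84.29°
|L| = 0.02 · 1 / (1250 · 10.05) ≈ 1.592e-06
Gain = 20 log₁₀(1.592e-06) ≈ -115.96 dB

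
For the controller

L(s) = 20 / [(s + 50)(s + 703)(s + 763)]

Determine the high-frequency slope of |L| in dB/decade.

Each pole contributes −20 dB/decade at high frequency; each zero contributes +20 dB/decade.
Net: 0 zero(s) − 3 pole(s) → -60 dB/decade.

-60 dB/decade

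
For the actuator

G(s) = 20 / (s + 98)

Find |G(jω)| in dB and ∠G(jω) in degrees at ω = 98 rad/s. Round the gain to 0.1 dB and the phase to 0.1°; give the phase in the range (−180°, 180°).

Substitute s = j98:
Numerator: 20 = 20 + j0
Denominator: (j98) + 98 = 98 + j98
|N| = √(20² + 0²) ≈ 20, ∠N ≈ 0.00°
|D| = √(98² + 98²) ≈ 138.59, ∠D ≈ 45.00°
|G| = 20 / 138.59 ≈ 0.14431
Gain = 20 log₁₀(0.14431) ≈ -16.81 dB
∠G = 0.00° − 45.00° = -45.00°

-16.8 dB, -45.0°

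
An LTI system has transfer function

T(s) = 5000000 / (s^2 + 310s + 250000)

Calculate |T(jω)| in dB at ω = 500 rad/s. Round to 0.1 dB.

30.2 dB

At s = jω = j500:
quadratic: (j500)² + 310·j500 + 250000 = 0 + j155000 → |·| ≈ 1.55e+05, ∠ ≈ 90.00°
|T| = 5000000 / 1.55e+05 ≈ 32.258
Gain = 20 log₁₀(32.258) ≈ 30.17 dB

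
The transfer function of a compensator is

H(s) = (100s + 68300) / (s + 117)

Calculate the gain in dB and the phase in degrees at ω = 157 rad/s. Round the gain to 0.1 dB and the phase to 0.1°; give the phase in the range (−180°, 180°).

51.1 dB, -40.4°

Substitute s = j157:
Numerator: 100(j157) + 68300 = 68300 + j15700
Denominator: (j157) + 117 = 117 + j157
|N| = √(68300² + 15700²) ≈ 70081, ∠N ≈ 12.95°
|D| = √(117² + 157²) ≈ 195.8, ∠D ≈ 53.31°
|H| = 70081 / 195.8 ≈ 357.92
Gain = 20 log₁₀(357.92) ≈ 51.08 dB
∠H = 12.95° − 53.31° = -40.36°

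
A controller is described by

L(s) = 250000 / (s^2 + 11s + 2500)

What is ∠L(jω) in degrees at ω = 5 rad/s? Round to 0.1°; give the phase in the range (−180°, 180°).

-1.3°

At s = jω = j5:
quadratic: (j5)² + 11·j5 + 2500 = 2475 + j55 → |·| ≈ 2475.6, ∠ ≈ 1.27°
∠L = 0.00° − 1.27° = -1.27°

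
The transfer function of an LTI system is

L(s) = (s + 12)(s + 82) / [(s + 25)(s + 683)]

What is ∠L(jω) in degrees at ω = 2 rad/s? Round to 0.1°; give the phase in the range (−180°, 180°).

6.1°

At s = jω = j2:
zero (s+12): 12 + j2 → |·| = √(12²+2²) = √148 ≈ 12.166, ∠ = arctan(2/12) ≈ 9.46°
zero (s+82): 82 + j2 → |·| = √(82²+2²) = √6728 ≈ 82.024, ∠ = arctan(2/82) ≈ 1.40°
pole (s+25): 25 + j2 → |·| = √(25²+2²) = √629 ≈ 25.08, ∠ = arctan(2/25) ≈ 4.57°
pole (s+683): 683 + j2 → |·| = √(683²+2²) = √466493 ≈ 683, ∠ = arctan(2/683) ≈ 0.17°
∠L = 10.86° − 4.74° = 6.12°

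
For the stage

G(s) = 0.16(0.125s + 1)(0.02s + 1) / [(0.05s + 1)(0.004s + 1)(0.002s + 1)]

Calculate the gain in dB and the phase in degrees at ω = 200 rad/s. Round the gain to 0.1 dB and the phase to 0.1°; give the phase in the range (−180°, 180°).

At ω = 200 rad/s:
zero (1 + j200·0.125) = 1 + j25 → |·| ≈ 25.02, ∠ ≈ 87.71°
zero (1 + j200·0.02) = 1 + j4 → |·| ≈ 4.1231, ∠ ≈ 75.96°
pole (1 + j200·0.05) = 1 + j10 → |·| ≈ 10.05, ∠ ≈ 84.29°
pole (1 + j200·0.004) = 1 + j0.8 → |·| ≈ 1.2806, ∠ ≈ 38.66°
pole (1 + j200·0.002) = 1 + j0.4 → |·| ≈ 1.077, ∠ ≈ 21.80°
|G| = 0.16 · 25.02 · 4.1231 / (10.05 · 1.2806 · 1.077) ≈ 1.1908
Gain = 20 log₁₀(1.1908) ≈ 1.52 dB
∠G = (87.71° + 75.96°) − (84.29° + 38.66° + 21.80°) = 18.92°

1.5 dB, 18.9°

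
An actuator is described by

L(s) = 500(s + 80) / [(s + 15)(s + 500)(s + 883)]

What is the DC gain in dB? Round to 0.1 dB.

L(0) = 500·80 / (15·500·883) ≈ 0.00604
20 log₁₀(0.00604) ≈ -44.38 dB

-44.4 dB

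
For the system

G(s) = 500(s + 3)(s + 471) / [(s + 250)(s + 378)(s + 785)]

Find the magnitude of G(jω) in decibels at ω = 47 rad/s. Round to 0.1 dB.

At s = jω = j47:
zero (s+3): 3 + j47 → |·| = √(3²+47²) = √2218 ≈ 47.096, ∠ = arctan(47/3) ≈ 86.35°
zero (s+471): 471 + j47 → |·| = √(471²+47²) = √224050 ≈ 473.34, ∠ = arctan(47/471) ≈ 5.70°
pole (s+250): 250 + j47 → |·| = √(250²+47²) = √64709 ≈ 254.38, ∠ = arctan(47/250) ≈ 10.65°
pole (s+378): 378 + j47 → |·| = √(378²+47²) = √145093 ≈ 380.91, ∠ = arctan(47/378) ≈ 7.09°
pole (s+785): 785 + j47 → |·| = √(785²+47²) = √618434 ≈ 786.41, ∠ = arctan(47/785) ≈ 3.43°
|G| = 500 · 22292 / 7.62e+07 ≈ 0.14627
Gain = 20 log₁₀(0.14627) ≈ -16.70 dB

-16.7 dB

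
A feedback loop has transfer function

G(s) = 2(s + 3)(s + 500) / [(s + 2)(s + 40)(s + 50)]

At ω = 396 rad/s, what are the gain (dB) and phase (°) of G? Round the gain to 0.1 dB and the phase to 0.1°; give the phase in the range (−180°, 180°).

-41.9 dB, -128.8°

At s = jω = j396:
zero (s+3): 3 + j396 → |·| = √(3²+396²) = √156825 ≈ 396.01, ∠ = arctan(396/3) ≈ 89.57°
zero (s+500): 500 + j396 → |·| = √(500²+396²) = √406816 ≈ 637.82, ∠ = arctan(396/500) ≈ 38.38°
pole (s+2): 2 + j396 → |·| = √(2²+396²) = √156820 ≈ 396.01, ∠ = arctan(396/2) ≈ 89.71°
pole (s+40): 40 + j396 → |·| = √(40²+396²) = √158416 ≈ 398.02, ∠ = arctan(396/40) ≈ 84.23°
pole (s+50): 50 + j396 → |·| = √(50²+396²) = √159316 ≈ 399.14, ∠ = arctan(396/50) ≈ 82.80°
|G| = 2 · 2.5258e+05 / 6.2912e+07 ≈ 0.0080296
Gain = 20 log₁₀(0.0080296) ≈ -41.91 dB
∠G = 127.95° − 256.74° = -128.79°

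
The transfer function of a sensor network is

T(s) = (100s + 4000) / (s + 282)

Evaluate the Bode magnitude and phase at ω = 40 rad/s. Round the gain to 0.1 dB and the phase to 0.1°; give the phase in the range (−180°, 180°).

Substitute s = j40:
Numerator: 100(j40) + 4000 = 4000 + j4000
Denominator: (j40) + 282 = 282 + j40
|N| = √(4000² + 4000²) ≈ 5656.9, ∠N ≈ 45.00°
|D| = √(282² + 40²) ≈ 284.82, ∠D ≈ 8.07°
|T| = 5656.9 / 284.82 ≈ 19.861
Gain = 20 log₁₀(19.861) ≈ 25.96 dB
∠T = 45.00° − 8.07° = 36.93°

26.0 dB, 36.9°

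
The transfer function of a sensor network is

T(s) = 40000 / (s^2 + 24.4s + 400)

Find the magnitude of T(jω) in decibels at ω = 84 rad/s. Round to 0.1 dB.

15.2 dB

At s = jω = j84:
quadratic: (j84)² + 24.4·j84 + 400 = -6656 + j2049.6 → |·| ≈ 6964.4, ∠ ≈ 162.88°
|T| = 40000 / 6964.4 ≈ 5.7435
Gain = 20 log₁₀(5.7435) ≈ 15.18 dB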